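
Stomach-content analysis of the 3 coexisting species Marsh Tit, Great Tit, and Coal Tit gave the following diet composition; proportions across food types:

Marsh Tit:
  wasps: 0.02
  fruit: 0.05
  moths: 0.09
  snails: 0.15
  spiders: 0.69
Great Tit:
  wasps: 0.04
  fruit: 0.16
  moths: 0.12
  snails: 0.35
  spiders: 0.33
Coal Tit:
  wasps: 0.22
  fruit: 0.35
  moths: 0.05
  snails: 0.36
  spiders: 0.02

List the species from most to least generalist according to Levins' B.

Σp_Marsᵢ² = 0.02² + 0.05² + 0.09² + 0.15² + 0.69² = 0.0004 + 0.0025 + 0.0081 + 0.0225 + 0.4761 = 0.5096
B_Mars = 1 / 0.5096 = 1.9623
Σp_Greaᵢ² = 0.04² + 0.16² + 0.12² + 0.35² + 0.33² = 0.0016 + 0.0256 + 0.0144 + 0.1225 + 0.1089 = 0.2730
B_Grea = 1 / 0.2730 = 3.6630
Σp_Coalᵢ² = 0.22² + 0.35² + 0.05² + 0.36² + 0.02² = 0.0484 + 0.1225 + 0.0025 + 0.1296 + 0.0004 = 0.3034
B_Coal = 1 / 0.3034 = 3.2960
Ranking by B (broadest → narrowest): Great Tit (3.66) > Coal Tit (3.30) > Marsh Tit (1.96)

Great Tit > Coal Tit > Marsh Tit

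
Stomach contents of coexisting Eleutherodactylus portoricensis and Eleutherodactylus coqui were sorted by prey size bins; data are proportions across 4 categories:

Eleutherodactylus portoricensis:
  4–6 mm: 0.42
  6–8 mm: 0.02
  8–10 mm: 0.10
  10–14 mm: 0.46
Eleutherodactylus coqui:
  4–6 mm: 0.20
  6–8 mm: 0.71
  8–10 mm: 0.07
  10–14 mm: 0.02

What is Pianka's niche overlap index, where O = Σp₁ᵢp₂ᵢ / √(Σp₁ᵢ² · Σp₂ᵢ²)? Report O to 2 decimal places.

Σ p₁ᵢp₂ᵢ = 0.0840 + 0.0142 + 0.0070 + 0.0092 = 0.1144
Σp_1ᵢ² = 0.42² + 0.02² + 0.10² + 0.46² = 0.1764 + 0.0004 + 0.0100 + 0.2116 = 0.3984
Σp_2ᵢ² = 0.20² + 0.71² + 0.07² + 0.02² = 0.0400 + 0.5041 + 0.0049 + 0.0004 = 0.5494
O = 0.1144 / √(0.3984 × 0.5494) = 0.1144 / 0.46785 = 0.2445

0.24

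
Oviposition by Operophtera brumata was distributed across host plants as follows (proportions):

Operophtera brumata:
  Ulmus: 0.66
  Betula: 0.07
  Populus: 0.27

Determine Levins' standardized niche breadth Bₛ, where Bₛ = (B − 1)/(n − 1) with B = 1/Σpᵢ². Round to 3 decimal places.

Σpᵢ² = 0.66² + 0.07² + 0.27² = 0.4356 + 0.0049 + 0.0729 = 0.5134
B = 1 / 0.5134 = 1.94780
Bₛ = (B − 1)/(n − 1) = (1.94780 − 1)/(3 − 1) = 0.94780/2 = 0.47390

0.474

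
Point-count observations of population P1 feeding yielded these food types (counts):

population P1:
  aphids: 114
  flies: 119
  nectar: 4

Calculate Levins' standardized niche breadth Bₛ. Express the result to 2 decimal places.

0.53

Proportions for population P1 (n=237): 114/237=0.4810, 119/237=0.5021, 4/237=0.0169
Σpᵢ² = 0.4810² + 0.5021² + 0.0169² = 0.231361 + 0.252104 + 0.000286 = 0.483751
B = 1 / 0.483751 = 2.0672
Bₛ = (B − 1)/(n − 1) = (2.0672 − 1)/(3 − 1) = 1.0672/2 = 0.5336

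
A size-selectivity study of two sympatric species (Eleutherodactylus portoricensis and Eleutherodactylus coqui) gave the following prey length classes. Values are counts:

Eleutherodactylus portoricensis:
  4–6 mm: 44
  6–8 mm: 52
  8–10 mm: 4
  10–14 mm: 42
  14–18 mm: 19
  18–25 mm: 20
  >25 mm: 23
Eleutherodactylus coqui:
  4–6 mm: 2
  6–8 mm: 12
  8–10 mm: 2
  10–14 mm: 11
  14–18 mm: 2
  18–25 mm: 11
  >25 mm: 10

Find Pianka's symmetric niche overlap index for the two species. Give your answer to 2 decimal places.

0.85

Proportions for Eleutherodactylus portoricensis (n=204): 44/204=0.2157, 52/204=0.2549, 4/204=0.0196, 42/204=0.2059, 19/204=0.0931, 20/204=0.0980, 23/204=0.1127
Proportions for Eleutherodactylus coqui (n=50): 2/50=0.0400, 12/50=0.2400, 2/50=0.0400, 11/50=0.2200, 2/50=0.0400, 11/50=0.2200, 10/50=0.2000
Σ p₁ᵢp₂ᵢ = 0.008628 + 0.061176 + 0.000784 + 0.045298 + 0.003724 + 0.021560 + 0.022540 = 0.163710
Σp_1ᵢ² = 0.2157² + 0.2549² + 0.0196² + 0.2059² + 0.0931² + 0.0980² + 0.1127² = 0.046526 + 0.064974 + 0.000384 + 0.042395 + 0.008668 + 0.009604 + 0.012701 = 0.185252
Σp_2ᵢ² = 0.0400² + 0.2400² + 0.0400² + 0.2200² + 0.0400² + 0.2200² + 0.2000² = 0.001600 + 0.057600 + 0.001600 + 0.048400 + 0.001600 + 0.048400 + 0.040000 = 0.199200
O = 0.163710 / √(0.185252 × 0.199200) = 0.163710 / 0.1920994 = 0.8522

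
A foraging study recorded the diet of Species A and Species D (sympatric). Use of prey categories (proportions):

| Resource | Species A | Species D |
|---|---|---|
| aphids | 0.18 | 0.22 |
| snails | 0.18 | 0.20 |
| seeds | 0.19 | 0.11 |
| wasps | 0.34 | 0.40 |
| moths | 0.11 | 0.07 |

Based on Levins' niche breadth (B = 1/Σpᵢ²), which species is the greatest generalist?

Σp_Aᵢ² = 0.18² + 0.18² + 0.19² + 0.34² + 0.11² = 0.0324 + 0.0324 + 0.0361 + 0.1156 + 0.0121 = 0.2286
B_A = 1 / 0.2286 = 4.3745
Σp_Dᵢ² = 0.22² + 0.20² + 0.11² + 0.40² + 0.07² = 0.0484 + 0.0400 + 0.0121 + 0.1600 + 0.0049 = 0.2654
B_D = 1 / 0.2654 = 3.7679
Highest B → broadest niche (most generalist): Species A (B = 4.37).

Species A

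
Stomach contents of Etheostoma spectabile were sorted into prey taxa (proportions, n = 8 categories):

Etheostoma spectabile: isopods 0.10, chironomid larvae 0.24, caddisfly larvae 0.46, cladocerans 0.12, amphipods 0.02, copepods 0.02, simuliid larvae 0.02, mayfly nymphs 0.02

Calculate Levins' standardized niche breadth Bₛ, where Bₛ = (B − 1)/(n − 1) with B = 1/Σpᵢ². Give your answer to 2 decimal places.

Σpᵢ² = 0.10² + 0.24² + 0.46² + 0.12² + 0.02² + 0.02² + 0.02² + 0.02² = 0.0100 + 0.0576 + 0.2116 + 0.0144 + 0.0004 + 0.0004 + 0.0004 + 0.0004 = 0.2952
B = 1 / 0.2952 = 3.3875
Bₛ = (B − 1)/(n − 1) = (3.3875 − 1)/(8 − 1) = 2.3875/7 = 0.3411

0.34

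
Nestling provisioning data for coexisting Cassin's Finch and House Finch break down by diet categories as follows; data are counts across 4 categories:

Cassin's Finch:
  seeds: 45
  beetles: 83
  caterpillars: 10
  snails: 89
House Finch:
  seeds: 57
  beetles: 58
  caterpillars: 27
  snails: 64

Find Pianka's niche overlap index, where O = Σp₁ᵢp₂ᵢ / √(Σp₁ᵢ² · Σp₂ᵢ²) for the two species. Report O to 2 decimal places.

Proportions for Cassin's Finch (n=227): 45/227=0.1982, 83/227=0.3656, 10/227=0.0441, 89/227=0.3921
Proportions for House Finch (n=206): 57/206=0.2767, 58/206=0.2816, 27/206=0.1311, 64/206=0.3107
Σ p₁ᵢp₂ᵢ = 0.054842 + 0.102953 + 0.005782 + 0.121825 = 0.285402
Σp_1ᵢ² = 0.1982² + 0.3656² + 0.0441² + 0.3921² = 0.039283 + 0.133663 + 0.001945 + 0.153742 = 0.328633
Σp_2ᵢ² = 0.2767² + 0.2816² + 0.1311² + 0.3107² = 0.076563 + 0.079299 + 0.017187 + 0.096534 = 0.269583
O = 0.285402 / √(0.328633 × 0.269583) = 0.285402 / 0.2976472 = 0.9589

0.96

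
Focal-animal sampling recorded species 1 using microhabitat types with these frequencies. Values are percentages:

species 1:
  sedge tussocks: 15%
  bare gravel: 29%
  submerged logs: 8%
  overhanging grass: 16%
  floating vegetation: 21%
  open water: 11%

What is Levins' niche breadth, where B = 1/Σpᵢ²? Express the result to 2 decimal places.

Convert percentages to proportions (divide by 100).
Σpᵢ² = 0.15² + 0.29² + 0.08² + 0.16² + 0.21² + 0.11² = 0.0225 + 0.0841 + 0.0064 + 0.0256 + 0.0441 + 0.0121 = 0.1948
B = 1 / 0.1948 = 5.1335

5.13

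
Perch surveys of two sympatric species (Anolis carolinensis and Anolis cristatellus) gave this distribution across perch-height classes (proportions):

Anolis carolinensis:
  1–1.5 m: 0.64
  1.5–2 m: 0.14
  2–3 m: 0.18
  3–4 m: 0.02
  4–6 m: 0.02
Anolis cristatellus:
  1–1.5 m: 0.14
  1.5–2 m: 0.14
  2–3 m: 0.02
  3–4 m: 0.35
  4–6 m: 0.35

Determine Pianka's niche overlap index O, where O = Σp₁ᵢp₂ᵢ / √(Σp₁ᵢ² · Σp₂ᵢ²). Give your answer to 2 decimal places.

Σ p₁ᵢp₂ᵢ = 0.0896 + 0.0196 + 0.0036 + 0.0070 + 0.0070 = 0.1268
Σp_1ᵢ² = 0.64² + 0.14² + 0.18² + 0.02² + 0.02² = 0.4096 + 0.0196 + 0.0324 + 0.0004 + 0.0004 = 0.4624
Σp_2ᵢ² = 0.14² + 0.14² + 0.02² + 0.35² + 0.35² = 0.0196 + 0.0196 + 0.0004 + 0.1225 + 0.1225 = 0.2846
O = 0.1268 / √(0.4624 × 0.2846) = 0.1268 / 0.36277 = 0.3495

0.35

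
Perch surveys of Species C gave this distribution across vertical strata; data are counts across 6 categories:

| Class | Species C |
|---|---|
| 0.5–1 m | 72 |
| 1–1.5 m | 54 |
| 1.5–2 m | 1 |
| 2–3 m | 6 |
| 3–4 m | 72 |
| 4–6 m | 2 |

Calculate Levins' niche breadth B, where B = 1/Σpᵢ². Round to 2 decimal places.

Proportions for Species C (n=207): 72/207=0.3478, 54/207=0.2609, 1/207=0.0048, 6/207=0.0290, 72/207=0.3478, 2/207=0.0097
Σpᵢ² = 0.3478² + 0.2609² + 0.0048² + 0.0290² + 0.3478² + 0.0097² = 0.120965 + 0.068069 + 0.000023 + 0.000841 + 0.120965 + 0.000094 = 0.310957
B = 1 / 0.310957 = 3.2159

3.22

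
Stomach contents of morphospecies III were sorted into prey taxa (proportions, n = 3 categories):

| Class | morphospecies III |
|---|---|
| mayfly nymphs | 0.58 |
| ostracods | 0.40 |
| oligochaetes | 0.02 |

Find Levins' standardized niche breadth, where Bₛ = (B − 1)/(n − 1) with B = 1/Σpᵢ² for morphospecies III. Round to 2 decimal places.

0.51

Σpᵢ² = 0.58² + 0.40² + 0.02² = 0.3364 + 0.1600 + 0.0004 = 0.4968
B = 1 / 0.4968 = 2.0129
Bₛ = (B − 1)/(n − 1) = (2.0129 − 1)/(3 − 1) = 1.0129/2 = 0.5065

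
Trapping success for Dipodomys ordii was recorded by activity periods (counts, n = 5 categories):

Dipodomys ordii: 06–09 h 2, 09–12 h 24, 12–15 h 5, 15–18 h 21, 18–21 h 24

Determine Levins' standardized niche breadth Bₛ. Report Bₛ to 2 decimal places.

Proportions for Dipodomys ordii (n=76): 2/76=0.0263, 24/76=0.3158, 5/76=0.0658, 21/76=0.2763, 24/76=0.3158
Σpᵢ² = 0.0263² + 0.3158² + 0.0658² + 0.2763² + 0.3158² = 0.000692 + 0.099730 + 0.004330 + 0.076342 + 0.099730 = 0.280824
B = 1 / 0.280824 = 3.5609
Bₛ = (B − 1)/(n − 1) = (3.5609 − 1)/(5 − 1) = 2.5609/4 = 0.6402

0.64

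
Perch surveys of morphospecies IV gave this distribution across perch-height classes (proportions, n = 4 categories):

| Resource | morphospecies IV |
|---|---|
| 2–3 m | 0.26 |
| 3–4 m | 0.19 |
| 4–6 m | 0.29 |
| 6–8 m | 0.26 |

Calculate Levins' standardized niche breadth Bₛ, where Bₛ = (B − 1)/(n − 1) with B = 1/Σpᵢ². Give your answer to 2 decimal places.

0.97

Σpᵢ² = 0.26² + 0.19² + 0.29² + 0.26² = 0.0676 + 0.0361 + 0.0841 + 0.0676 = 0.2554
B = 1 / 0.2554 = 3.9154
Bₛ = (B − 1)/(n − 1) = (3.9154 − 1)/(4 − 1) = 2.9154/3 = 0.9718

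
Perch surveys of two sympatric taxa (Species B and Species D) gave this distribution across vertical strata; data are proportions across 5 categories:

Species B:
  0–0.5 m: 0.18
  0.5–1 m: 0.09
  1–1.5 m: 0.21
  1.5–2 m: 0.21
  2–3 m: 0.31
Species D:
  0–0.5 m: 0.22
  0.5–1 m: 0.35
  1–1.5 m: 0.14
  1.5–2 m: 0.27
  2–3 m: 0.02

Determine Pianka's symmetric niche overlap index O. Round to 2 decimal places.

0.67

Σ p₁ᵢp₂ᵢ = 0.0396 + 0.0315 + 0.0294 + 0.0567 + 0.0062 = 0.1634
Σp_1ᵢ² = 0.18² + 0.09² + 0.21² + 0.21² + 0.31² = 0.0324 + 0.0081 + 0.0441 + 0.0441 + 0.0961 = 0.2248
Σp_2ᵢ² = 0.22² + 0.35² + 0.14² + 0.27² + 0.02² = 0.0484 + 0.1225 + 0.0196 + 0.0729 + 0.0004 = 0.2638
O = 0.1634 / √(0.2248 × 0.2638) = 0.1634 / 0.24352 = 0.6710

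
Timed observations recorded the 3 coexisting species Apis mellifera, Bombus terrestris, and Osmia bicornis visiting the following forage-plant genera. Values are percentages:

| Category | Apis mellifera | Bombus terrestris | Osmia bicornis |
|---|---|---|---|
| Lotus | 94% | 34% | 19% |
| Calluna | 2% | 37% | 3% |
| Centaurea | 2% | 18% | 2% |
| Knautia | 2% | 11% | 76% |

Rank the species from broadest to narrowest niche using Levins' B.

Bombus terrestris > Osmia bicornis > Apis mellifera

Convert percentages to proportions (divide by 100).
Σp_mellᵢ² = 0.94² + 0.02² + 0.02² + 0.02² = 0.8836 + 0.0004 + 0.0004 + 0.0004 = 0.8848
B_mell = 1 / 0.8848 = 1.1302
Σp_terrᵢ² = 0.34² + 0.37² + 0.18² + 0.11² = 0.1156 + 0.1369 + 0.0324 + 0.0121 = 0.2970
B_terr = 1 / 0.2970 = 3.3670
Σp_bicoᵢ² = 0.19² + 0.03² + 0.02² + 0.76² = 0.0361 + 0.0009 + 0.0004 + 0.5776 = 0.6150
B_bico = 1 / 0.6150 = 1.6260
Ranking by B (broadest → narrowest): Bombus terrestris (3.37) > Osmia bicornis (1.63) > Apis mellifera (1.13)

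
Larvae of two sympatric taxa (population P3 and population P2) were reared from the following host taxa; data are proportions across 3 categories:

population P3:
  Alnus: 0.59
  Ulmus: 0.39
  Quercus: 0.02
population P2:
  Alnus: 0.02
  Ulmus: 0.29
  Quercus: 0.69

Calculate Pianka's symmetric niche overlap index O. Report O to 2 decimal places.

Σ p₁ᵢp₂ᵢ = 0.0118 + 0.1131 + 0.0138 = 0.1387
Σp_1ᵢ² = 0.59² + 0.39² + 0.02² = 0.3481 + 0.1521 + 0.0004 = 0.5006
Σp_2ᵢ² = 0.02² + 0.29² + 0.69² = 0.0004 + 0.0841 + 0.4761 = 0.5606
O = 0.1387 / √(0.5006 × 0.5606) = 0.1387 / 0.52975 = 0.2618

0.26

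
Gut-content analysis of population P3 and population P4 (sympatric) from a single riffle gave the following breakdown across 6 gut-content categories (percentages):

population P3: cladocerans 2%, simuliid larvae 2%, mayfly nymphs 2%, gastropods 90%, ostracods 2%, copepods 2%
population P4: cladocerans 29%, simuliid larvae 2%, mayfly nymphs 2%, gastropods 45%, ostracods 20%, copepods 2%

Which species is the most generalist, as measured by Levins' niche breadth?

Convert percentages to proportions (divide by 100).
Σp_P3ᵢ² = 0.02² + 0.02² + 0.02² + 0.90² + 0.02² + 0.02² = 0.0004 + 0.0004 + 0.0004 + 0.8100 + 0.0004 + 0.0004 = 0.8120
B_P3 = 1 / 0.8120 = 1.2315
Σp_P4ᵢ² = 0.29² + 0.02² + 0.02² + 0.45² + 0.20² + 0.02² = 0.0841 + 0.0004 + 0.0004 + 0.2025 + 0.0400 + 0.0004 = 0.3278
B_P4 = 1 / 0.3278 = 3.0506
Highest B → broadest niche (most generalist): population P4 (B = 3.05).

population P4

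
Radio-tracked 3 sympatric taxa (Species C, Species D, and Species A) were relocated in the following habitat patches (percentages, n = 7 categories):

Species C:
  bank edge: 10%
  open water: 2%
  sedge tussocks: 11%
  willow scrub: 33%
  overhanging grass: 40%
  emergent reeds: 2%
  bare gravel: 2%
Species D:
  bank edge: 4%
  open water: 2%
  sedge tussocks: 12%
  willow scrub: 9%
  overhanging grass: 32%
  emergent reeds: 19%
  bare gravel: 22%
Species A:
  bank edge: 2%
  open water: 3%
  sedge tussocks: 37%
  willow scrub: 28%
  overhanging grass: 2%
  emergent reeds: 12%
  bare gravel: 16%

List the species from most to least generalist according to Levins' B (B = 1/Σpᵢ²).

Convert percentages to proportions (divide by 100).
Σp_Cᵢ² = 0.10² + 0.02² + 0.11² + 0.33² + 0.40² + 0.02² + 0.02² = 0.0100 + 0.0004 + 0.0121 + 0.1089 + 0.1600 + 0.0004 + 0.0004 = 0.2922
B_C = 1 / 0.2922 = 3.4223
Σp_Dᵢ² = 0.04² + 0.02² + 0.12² + 0.09² + 0.32² + 0.19² + 0.22² = 0.0016 + 0.0004 + 0.0144 + 0.0081 + 0.1024 + 0.0361 + 0.0484 = 0.2114
B_D = 1 / 0.2114 = 4.7304
Σp_Aᵢ² = 0.02² + 0.03² + 0.37² + 0.28² + 0.02² + 0.12² + 0.16² = 0.0004 + 0.0009 + 0.1369 + 0.0784 + 0.0004 + 0.0144 + 0.0256 = 0.2570
B_A = 1 / 0.2570 = 3.8911
Ranking by B (broadest → narrowest): Species D (4.73) > Species A (3.89) > Species C (3.42)

Species D > Species A > Species C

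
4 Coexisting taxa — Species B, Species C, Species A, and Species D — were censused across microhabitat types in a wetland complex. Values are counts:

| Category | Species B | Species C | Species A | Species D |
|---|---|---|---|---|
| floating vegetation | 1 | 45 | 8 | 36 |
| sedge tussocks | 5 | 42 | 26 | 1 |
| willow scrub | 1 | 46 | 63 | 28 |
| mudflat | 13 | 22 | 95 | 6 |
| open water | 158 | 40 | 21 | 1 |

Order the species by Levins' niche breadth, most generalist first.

Proportions for Species B (n=178): 1/178=0.0056, 5/178=0.0281, 1/178=0.0056, 13/178=0.0730, 158/178=0.8876
Proportions for Species C (n=195): 45/195=0.2308, 42/195=0.2154, 46/195=0.2359, 22/195=0.1128, 40/195=0.2051
Proportions for Species A (n=213): 8/213=0.0376, 26/213=0.1221, 63/213=0.2958, 95/213=0.4460, 21/213=0.0986
Proportions for Species D (n=72): 36/72=0.5000, 1/72=0.0139, 28/72=0.3889, 6/72=0.0833, 1/72=0.0139
Σp_Bᵢ² = 0.0056² + 0.0281² + 0.0056² + 0.0730² + 0.8876² = 0.000031 + 0.000790 + 0.000031 + 0.005329 + 0.787834 = 0.794015
B_B = 1 / 0.794015 = 1.2594
Σp_Cᵢ² = 0.2308² + 0.2154² + 0.2359² + 0.1128² + 0.2051² = 0.053269 + 0.046397 + 0.055649 + 0.012724 + 0.042066 = 0.210105
B_C = 1 / 0.210105 = 4.7595
Σp_Aᵢ² = 0.0376² + 0.1221² + 0.2958² + 0.4460² + 0.0986² = 0.001414 + 0.014908 + 0.087498 + 0.198916 + 0.009722 = 0.312458
B_A = 1 / 0.312458 = 3.2004
Σp_Dᵢ² = 0.5000² + 0.0139² + 0.3889² + 0.0833² + 0.0139² = 0.250000 + 0.000193 + 0.151243 + 0.006939 + 0.000193 = 0.408568
B_D = 1 / 0.408568 = 2.4476
Ranking by B (broadest → narrowest): Species C (4.76) > Species A (3.20) > Species D (2.45) > Species B (1.26)

Species C > Species A > Species D > Species B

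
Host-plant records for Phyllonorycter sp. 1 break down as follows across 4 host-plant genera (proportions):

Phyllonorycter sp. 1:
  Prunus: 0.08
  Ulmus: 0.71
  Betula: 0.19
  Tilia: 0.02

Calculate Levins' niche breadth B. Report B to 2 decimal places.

1.83

Σpᵢ² = 0.08² + 0.71² + 0.19² + 0.02² = 0.0064 + 0.5041 + 0.0361 + 0.0004 = 0.5470
B = 1 / 0.5470 = 1.8282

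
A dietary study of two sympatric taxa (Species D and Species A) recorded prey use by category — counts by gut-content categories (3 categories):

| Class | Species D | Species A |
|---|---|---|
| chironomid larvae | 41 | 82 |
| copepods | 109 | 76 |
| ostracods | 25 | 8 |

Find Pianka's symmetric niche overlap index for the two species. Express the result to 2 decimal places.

Proportions for Species D (n=175): 41/175=0.2343, 109/175=0.6229, 25/175=0.1429
Proportions for Species A (n=166): 82/166=0.4940, 76/166=0.4578, 8/166=0.0482
Σ p₁ᵢp₂ᵢ = 0.115744 + 0.285164 + 0.006888 = 0.407796
Σp_1ᵢ² = 0.2343² + 0.6229² + 0.1429² = 0.054896 + 0.388004 + 0.020420 = 0.463320
Σp_2ᵢ² = 0.4940² + 0.4578² + 0.0482² = 0.244036 + 0.209581 + 0.002323 = 0.455940
O = 0.407796 / √(0.463320 × 0.455940) = 0.407796 / 0.4596152 = 0.8873

0.89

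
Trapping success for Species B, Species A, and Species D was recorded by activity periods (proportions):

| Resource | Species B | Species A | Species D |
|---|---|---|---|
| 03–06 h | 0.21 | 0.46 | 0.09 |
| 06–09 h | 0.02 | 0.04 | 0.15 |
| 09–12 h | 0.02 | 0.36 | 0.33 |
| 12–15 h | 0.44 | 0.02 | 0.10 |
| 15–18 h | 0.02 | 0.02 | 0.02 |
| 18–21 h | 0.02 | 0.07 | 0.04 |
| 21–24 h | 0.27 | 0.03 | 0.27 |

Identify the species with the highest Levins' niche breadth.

Σp_Bᵢ² = 0.21² + 0.02² + 0.02² + 0.44² + 0.02² + 0.02² + 0.27² = 0.0441 + 0.0004 + 0.0004 + 0.1936 + 0.0004 + 0.0004 + 0.0729 = 0.3122
B_B = 1 / 0.3122 = 3.2031
Σp_Aᵢ² = 0.46² + 0.04² + 0.36² + 0.02² + 0.02² + 0.07² + 0.03² = 0.2116 + 0.0016 + 0.1296 + 0.0004 + 0.0004 + 0.0049 + 0.0009 = 0.3494
B_A = 1 / 0.3494 = 2.8620
Σp_Dᵢ² = 0.09² + 0.15² + 0.33² + 0.10² + 0.02² + 0.04² + 0.27² = 0.0081 + 0.0225 + 0.1089 + 0.0100 + 0.0004 + 0.0016 + 0.0729 = 0.2244
B_D = 1 / 0.2244 = 4.4563
Highest B → broadest niche (most generalist): Species D (B = 4.46).

Species D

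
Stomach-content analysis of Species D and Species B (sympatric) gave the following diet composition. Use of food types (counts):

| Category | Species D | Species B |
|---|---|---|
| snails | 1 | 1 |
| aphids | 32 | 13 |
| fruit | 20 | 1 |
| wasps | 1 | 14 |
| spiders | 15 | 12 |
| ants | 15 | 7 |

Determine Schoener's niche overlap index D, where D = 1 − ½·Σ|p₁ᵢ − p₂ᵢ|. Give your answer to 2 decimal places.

Proportions for Species D (n=84): 1/84=0.0119, 32/84=0.3810, 20/84=0.2381, 1/84=0.0119, 15/84=0.1786, 15/84=0.1786
Proportions for Species B (n=48): 1/48=0.0208, 13/48=0.2708, 1/48=0.0208, 14/48=0.2917, 12/48=0.2500, 7/48=0.1458
Σ|p₁ᵢ − p₂ᵢ| = 0.0089 + 0.1102 + 0.2173 + 0.2798 + 0.0714 + 0.0328 = 0.7204
D = 1 − ½ × 0.7204 = 1 − 0.36020 = 0.63980

0.64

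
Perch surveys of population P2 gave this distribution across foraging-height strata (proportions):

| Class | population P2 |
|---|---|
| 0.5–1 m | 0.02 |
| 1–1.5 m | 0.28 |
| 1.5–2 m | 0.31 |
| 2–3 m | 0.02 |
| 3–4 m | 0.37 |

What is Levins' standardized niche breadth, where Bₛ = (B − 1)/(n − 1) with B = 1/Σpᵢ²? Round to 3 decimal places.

0.551

Σpᵢ² = 0.02² + 0.28² + 0.31² + 0.02² + 0.37² = 0.0004 + 0.0784 + 0.0961 + 0.0004 + 0.1369 = 0.3122
B = 1 / 0.3122 = 3.20307
Bₛ = (B − 1)/(n − 1) = (3.20307 − 1)/(5 − 1) = 2.20307/4 = 0.55077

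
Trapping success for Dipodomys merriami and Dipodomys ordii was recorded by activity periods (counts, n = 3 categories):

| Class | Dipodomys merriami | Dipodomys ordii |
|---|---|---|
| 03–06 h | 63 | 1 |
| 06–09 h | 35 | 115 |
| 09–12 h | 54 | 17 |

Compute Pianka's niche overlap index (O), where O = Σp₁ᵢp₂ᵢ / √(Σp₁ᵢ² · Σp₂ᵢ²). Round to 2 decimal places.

0.48

Proportions for Dipodomys merriami (n=152): 63/152=0.4145, 35/152=0.2303, 54/152=0.3553
Proportions for Dipodomys ordii (n=133): 1/133=0.0075, 115/133=0.8647, 17/133=0.1278
Σ p₁ᵢp₂ᵢ = 0.003109 + 0.199140 + 0.045407 = 0.247656
Σp_1ᵢ² = 0.4145² + 0.2303² + 0.3553² = 0.171810 + 0.053038 + 0.126238 = 0.351086
Σp_2ᵢ² = 0.0075² + 0.8647² + 0.1278² = 0.000056 + 0.747706 + 0.016333 = 0.764095
O = 0.247656 / √(0.351086 × 0.764095) = 0.247656 / 0.5179412 = 0.4782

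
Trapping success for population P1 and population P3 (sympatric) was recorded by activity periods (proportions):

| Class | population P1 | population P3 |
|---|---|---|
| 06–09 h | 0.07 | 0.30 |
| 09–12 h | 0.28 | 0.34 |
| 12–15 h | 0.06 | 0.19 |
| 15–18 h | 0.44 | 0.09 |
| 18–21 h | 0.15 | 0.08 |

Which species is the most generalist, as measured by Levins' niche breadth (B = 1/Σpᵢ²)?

Σp_P1ᵢ² = 0.07² + 0.28² + 0.06² + 0.44² + 0.15² = 0.0049 + 0.0784 + 0.0036 + 0.1936 + 0.0225 = 0.3030
B_P1 = 1 / 0.3030 = 3.3003
Σp_P3ᵢ² = 0.30² + 0.34² + 0.19² + 0.09² + 0.08² = 0.0900 + 0.1156 + 0.0361 + 0.0081 + 0.0064 = 0.2562
B_P3 = 1 / 0.2562 = 3.9032
Highest B → broadest niche (most generalist): population P3 (B = 3.90).

population P3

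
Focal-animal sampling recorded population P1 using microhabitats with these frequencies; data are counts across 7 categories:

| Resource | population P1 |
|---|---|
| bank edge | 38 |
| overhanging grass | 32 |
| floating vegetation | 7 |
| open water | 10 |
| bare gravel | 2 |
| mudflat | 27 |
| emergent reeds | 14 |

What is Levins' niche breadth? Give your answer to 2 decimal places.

Proportions for population P1 (n=130): 38/130=0.2923, 32/130=0.2462, 7/130=0.0538, 10/130=0.0769, 2/130=0.0154, 27/130=0.2077, 14/130=0.1077
Σpᵢ² = 0.2923² + 0.2462² + 0.0538² + 0.0769² + 0.0154² + 0.2077² + 0.1077² = 0.085439 + 0.060614 + 0.002894 + 0.005914 + 0.000237 + 0.043139 + 0.011599 = 0.209836
B = 1 / 0.209836 = 4.7656

4.77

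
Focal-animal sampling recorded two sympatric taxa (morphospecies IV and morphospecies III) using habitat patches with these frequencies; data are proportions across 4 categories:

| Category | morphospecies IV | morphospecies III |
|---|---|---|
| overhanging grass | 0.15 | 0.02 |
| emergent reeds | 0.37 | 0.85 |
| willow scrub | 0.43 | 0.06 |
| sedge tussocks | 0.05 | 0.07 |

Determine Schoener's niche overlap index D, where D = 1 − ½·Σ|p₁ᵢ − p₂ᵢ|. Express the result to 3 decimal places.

Σ|p₁ᵢ − p₂ᵢ| = 0.13 + 0.48 + 0.37 + 0.02 = 1.00
D = 1 − ½ × 1.00 = 1 − 0.500 = 0.50000

0.500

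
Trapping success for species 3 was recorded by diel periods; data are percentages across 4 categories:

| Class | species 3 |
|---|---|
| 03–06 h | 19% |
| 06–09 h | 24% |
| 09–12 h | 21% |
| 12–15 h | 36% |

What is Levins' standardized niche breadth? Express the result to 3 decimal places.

Convert percentages to proportions (divide by 100).
Σpᵢ² = 0.19² + 0.24² + 0.21² + 0.36² = 0.0361 + 0.0576 + 0.0441 + 0.1296 = 0.2674
B = 1 / 0.2674 = 3.73972
Bₛ = (B − 1)/(n − 1) = (3.73972 − 1)/(4 − 1) = 2.73972/3 = 0.91324

0.913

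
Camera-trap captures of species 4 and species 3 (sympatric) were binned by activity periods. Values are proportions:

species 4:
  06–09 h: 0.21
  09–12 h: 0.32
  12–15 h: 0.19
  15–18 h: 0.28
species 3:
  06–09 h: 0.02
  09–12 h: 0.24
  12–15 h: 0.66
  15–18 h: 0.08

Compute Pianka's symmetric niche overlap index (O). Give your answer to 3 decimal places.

0.633

Σ p₁ᵢp₂ᵢ = 0.0042 + 0.0768 + 0.1254 + 0.0224 = 0.2288
Σp_1ᵢ² = 0.21² + 0.32² + 0.19² + 0.28² = 0.0441 + 0.1024 + 0.0361 + 0.0784 = 0.2610
Σp_2ᵢ² = 0.02² + 0.24² + 0.66² + 0.08² = 0.0004 + 0.0576 + 0.4356 + 0.0064 = 0.5000
O = 0.2288 / √(0.2610 × 0.5000) = 0.2288 / 0.361248 = 0.63336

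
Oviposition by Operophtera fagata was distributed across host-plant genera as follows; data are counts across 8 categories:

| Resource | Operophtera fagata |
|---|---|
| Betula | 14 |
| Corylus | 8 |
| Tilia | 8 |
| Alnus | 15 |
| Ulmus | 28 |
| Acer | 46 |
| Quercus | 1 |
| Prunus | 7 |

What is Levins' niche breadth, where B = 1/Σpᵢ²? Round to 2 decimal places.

4.61

Proportions for Operophtera fagata (n=127): 14/127=0.1102, 8/127=0.0630, 8/127=0.0630, 15/127=0.1181, 28/127=0.2205, 46/127=0.3622, 1/127=0.0079, 7/127=0.0551
Σpᵢ² = 0.1102² + 0.0630² + 0.0630² + 0.1181² + 0.2205² + 0.3622² + 0.0079² + 0.0551² = 0.012144 + 0.003969 + 0.003969 + 0.013948 + 0.048620 + 0.131189 + 0.000062 + 0.003036 = 0.216937
B = 1 / 0.216937 = 4.6096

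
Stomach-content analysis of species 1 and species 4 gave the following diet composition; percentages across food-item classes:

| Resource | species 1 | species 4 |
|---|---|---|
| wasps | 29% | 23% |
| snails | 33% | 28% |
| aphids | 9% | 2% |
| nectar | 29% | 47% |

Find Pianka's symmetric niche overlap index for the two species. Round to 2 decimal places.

Convert percentages to proportions (divide by 100).
Σ p₁ᵢp₂ᵢ = 0.0667 + 0.0924 + 0.0018 + 0.1363 = 0.2972
Σp_1ᵢ² = 0.29² + 0.33² + 0.09² + 0.29² = 0.0841 + 0.1089 + 0.0081 + 0.0841 = 0.2852
Σp_2ᵢ² = 0.23² + 0.28² + 0.02² + 0.47² = 0.0529 + 0.0784 + 0.0004 + 0.2209 = 0.3526
O = 0.2972 / √(0.2852 × 0.3526) = 0.2972 / 0.31711 = 0.9372

0.94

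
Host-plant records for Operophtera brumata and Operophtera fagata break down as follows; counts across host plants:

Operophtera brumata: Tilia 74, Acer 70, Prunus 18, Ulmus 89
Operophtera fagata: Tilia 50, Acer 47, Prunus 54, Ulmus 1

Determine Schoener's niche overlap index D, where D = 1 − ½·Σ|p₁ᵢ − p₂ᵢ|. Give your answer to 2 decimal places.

0.65

Proportions for Operophtera brumata (n=251): 74/251=0.2948, 70/251=0.2789, 18/251=0.0717, 89/251=0.3546
Proportions for Operophtera fagata (n=152): 50/152=0.3289, 47/152=0.3092, 54/152=0.3553, 1/152=0.0066
Σ|p₁ᵢ − p₂ᵢ| = 0.0341 + 0.0303 + 0.2836 + 0.3480 = 0.6960
D = 1 − ½ × 0.6960 = 1 − 0.34800 = 0.65200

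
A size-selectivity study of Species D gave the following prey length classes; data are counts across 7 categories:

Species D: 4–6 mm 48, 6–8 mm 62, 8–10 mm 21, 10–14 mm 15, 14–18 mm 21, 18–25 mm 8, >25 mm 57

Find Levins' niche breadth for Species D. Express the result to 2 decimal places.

5.09

Proportions for Species D (n=232): 48/232=0.2069, 62/232=0.2672, 21/232=0.0905, 15/232=0.0647, 21/232=0.0905, 8/232=0.0345, 57/232=0.2457
Σpᵢ² = 0.2069² + 0.2672² + 0.0905² + 0.0647² + 0.0905² + 0.0345² + 0.2457² = 0.042808 + 0.071396 + 0.008190 + 0.004186 + 0.008190 + 0.001190 + 0.060368 = 0.196328
B = 1 / 0.196328 = 5.0935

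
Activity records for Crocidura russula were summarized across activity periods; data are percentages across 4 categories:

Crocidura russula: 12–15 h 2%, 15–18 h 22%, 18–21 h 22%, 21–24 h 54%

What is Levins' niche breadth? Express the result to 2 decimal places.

Convert percentages to proportions (divide by 100).
Σpᵢ² = 0.02² + 0.22² + 0.22² + 0.54² = 0.0004 + 0.0484 + 0.0484 + 0.2916 = 0.3888
B = 1 / 0.3888 = 2.5720

2.57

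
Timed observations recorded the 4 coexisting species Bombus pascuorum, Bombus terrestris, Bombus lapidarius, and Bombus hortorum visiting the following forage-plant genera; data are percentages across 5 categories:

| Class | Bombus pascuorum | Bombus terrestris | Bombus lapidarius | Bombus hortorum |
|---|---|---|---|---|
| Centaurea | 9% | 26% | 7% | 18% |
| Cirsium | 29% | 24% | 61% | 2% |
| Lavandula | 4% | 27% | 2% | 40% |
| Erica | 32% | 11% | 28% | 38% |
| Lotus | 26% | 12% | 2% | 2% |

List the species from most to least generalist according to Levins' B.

Convert percentages to proportions (divide by 100).
Σp_pascᵢ² = 0.09² + 0.29² + 0.04² + 0.32² + 0.26² = 0.0081 + 0.0841 + 0.0016 + 0.1024 + 0.0676 = 0.2638
B_pasc = 1 / 0.2638 = 3.7908
Σp_terrᵢ² = 0.26² + 0.24² + 0.27² + 0.11² + 0.12² = 0.0676 + 0.0576 + 0.0729 + 0.0121 + 0.0144 = 0.2246
B_terr = 1 / 0.2246 = 4.4524
Σp_lapiᵢ² = 0.07² + 0.61² + 0.02² + 0.28² + 0.02² = 0.0049 + 0.3721 + 0.0004 + 0.0784 + 0.0004 = 0.4562
B_lapi = 1 / 0.4562 = 2.1920
Σp_hortᵢ² = 0.18² + 0.02² + 0.40² + 0.38² + 0.02² = 0.0324 + 0.0004 + 0.1600 + 0.1444 + 0.0004 = 0.3376
B_hort = 1 / 0.3376 = 2.9621
Ranking by B (broadest → narrowest): Bombus terrestris (4.45) > Bombus pascuorum (3.79) > Bombus hortorum (2.96) > Bombus lapidarius (2.19)

Bombus terrestris > Bombus pascuorum > Bombus hortorum > Bombus lapidarius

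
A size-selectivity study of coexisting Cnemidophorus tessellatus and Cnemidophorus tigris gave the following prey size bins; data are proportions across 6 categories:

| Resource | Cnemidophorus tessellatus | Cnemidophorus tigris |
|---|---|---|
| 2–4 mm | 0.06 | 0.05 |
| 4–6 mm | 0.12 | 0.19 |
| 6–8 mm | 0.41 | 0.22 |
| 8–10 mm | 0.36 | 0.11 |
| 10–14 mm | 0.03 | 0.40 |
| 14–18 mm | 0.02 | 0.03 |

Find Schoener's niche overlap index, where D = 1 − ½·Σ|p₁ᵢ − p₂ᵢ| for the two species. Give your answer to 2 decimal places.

Σ|p₁ᵢ − p₂ᵢ| = 0.01 + 0.07 + 0.19 + 0.25 + 0.37 + 0.01 = 0.90
D = 1 − ½ × 0.90 = 1 − 0.450 = 0.5500

0.55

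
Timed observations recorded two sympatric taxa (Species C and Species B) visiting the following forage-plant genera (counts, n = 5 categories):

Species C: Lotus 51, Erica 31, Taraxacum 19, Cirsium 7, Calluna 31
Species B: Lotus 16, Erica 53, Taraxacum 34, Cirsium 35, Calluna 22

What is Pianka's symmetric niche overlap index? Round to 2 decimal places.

Proportions for Species C (n=139): 51/139=0.3669, 31/139=0.2230, 19/139=0.1367, 7/139=0.0504, 31/139=0.2230
Proportions for Species B (n=160): 16/160=0.1000, 53/160=0.3313, 34/160=0.2125, 35/160=0.2188, 22/160=0.1375
Σ p₁ᵢp₂ᵢ = 0.036690 + 0.073880 + 0.029049 + 0.011028 + 0.030663 = 0.181310
Σp_1ᵢ² = 0.3669² + 0.2230² + 0.1367² + 0.0504² + 0.2230² = 0.134616 + 0.049729 + 0.018687 + 0.002540 + 0.049729 = 0.255301
Σp_2ᵢ² = 0.1000² + 0.3313² + 0.2125² + 0.2188² + 0.1375² = 0.010000 + 0.109760 + 0.045156 + 0.047873 + 0.018906 = 0.231695
O = 0.181310 / √(0.255301 × 0.231695) = 0.181310 / 0.2432118 = 0.7455

0.75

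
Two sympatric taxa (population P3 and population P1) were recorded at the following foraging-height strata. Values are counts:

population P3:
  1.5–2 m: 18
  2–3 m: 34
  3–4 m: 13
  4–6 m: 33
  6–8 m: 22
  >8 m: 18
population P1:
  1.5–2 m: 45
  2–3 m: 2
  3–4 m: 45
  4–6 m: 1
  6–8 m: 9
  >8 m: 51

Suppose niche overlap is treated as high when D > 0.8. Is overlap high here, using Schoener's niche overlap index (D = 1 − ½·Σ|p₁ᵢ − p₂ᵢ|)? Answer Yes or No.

Proportions for population P3 (n=138): 18/138=0.1304, 34/138=0.2464, 13/138=0.0942, 33/138=0.2391, 22/138=0.1594, 18/138=0.1304
Proportions for population P1 (n=153): 45/153=0.2941, 2/153=0.0131, 45/153=0.2941, 1/153=0.0065, 9/153=0.0588, 51/153=0.3333
Σ|p₁ᵢ − p₂ᵢ| = 0.1637 + 0.2333 + 0.1999 + 0.2326 + 0.1006 + 0.2029 = 1.1330
D = 1 − ½ × 1.1330 = 1 − 0.56650 = 0.43350
D = 0.43350 < 0.8 → No.

No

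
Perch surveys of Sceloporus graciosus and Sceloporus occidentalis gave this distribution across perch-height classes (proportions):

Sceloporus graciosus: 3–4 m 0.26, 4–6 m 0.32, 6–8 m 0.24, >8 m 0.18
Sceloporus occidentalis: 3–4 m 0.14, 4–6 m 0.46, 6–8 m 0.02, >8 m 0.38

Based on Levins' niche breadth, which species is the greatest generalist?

Sceloporus graciosus

Σp_gracᵢ² = 0.26² + 0.32² + 0.24² + 0.18² = 0.0676 + 0.1024 + 0.0576 + 0.0324 = 0.2600
B_grac = 1 / 0.2600 = 3.8462
Σp_occiᵢ² = 0.14² + 0.46² + 0.02² + 0.38² = 0.0196 + 0.2116 + 0.0004 + 0.1444 = 0.3760
B_occi = 1 / 0.3760 = 2.6596
Highest B → broadest niche (most generalist): Sceloporus graciosus (B = 3.85).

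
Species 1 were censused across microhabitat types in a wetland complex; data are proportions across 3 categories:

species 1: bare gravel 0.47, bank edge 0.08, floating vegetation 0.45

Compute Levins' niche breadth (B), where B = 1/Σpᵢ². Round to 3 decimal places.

2.327

Σpᵢ² = 0.47² + 0.08² + 0.45² = 0.2209 + 0.0064 + 0.2025 = 0.4298
B = 1 / 0.4298 = 2.32666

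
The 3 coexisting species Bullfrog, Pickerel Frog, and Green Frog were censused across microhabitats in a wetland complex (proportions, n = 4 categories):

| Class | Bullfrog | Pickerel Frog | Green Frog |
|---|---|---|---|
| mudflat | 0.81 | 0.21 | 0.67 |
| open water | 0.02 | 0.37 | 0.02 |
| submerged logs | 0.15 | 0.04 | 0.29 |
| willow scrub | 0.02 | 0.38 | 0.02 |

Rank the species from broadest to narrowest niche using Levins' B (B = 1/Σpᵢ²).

Σp_Bullᵢ² = 0.81² + 0.02² + 0.15² + 0.02² = 0.6561 + 0.0004 + 0.0225 + 0.0004 = 0.6794
B_Bull = 1 / 0.6794 = 1.4719
Σp_Pickᵢ² = 0.21² + 0.37² + 0.04² + 0.38² = 0.0441 + 0.1369 + 0.0016 + 0.1444 = 0.3270
B_Pick = 1 / 0.3270 = 3.0581
Σp_Greeᵢ² = 0.67² + 0.02² + 0.29² + 0.02² = 0.4489 + 0.0004 + 0.0841 + 0.0004 = 0.5338
B_Gree = 1 / 0.5338 = 1.8734
Ranking by B (broadest → narrowest): Pickerel Frog (3.06) > Green Frog (1.87) > Bullfrog (1.47)

Pickerel Frog > Green Frog > Bullfrog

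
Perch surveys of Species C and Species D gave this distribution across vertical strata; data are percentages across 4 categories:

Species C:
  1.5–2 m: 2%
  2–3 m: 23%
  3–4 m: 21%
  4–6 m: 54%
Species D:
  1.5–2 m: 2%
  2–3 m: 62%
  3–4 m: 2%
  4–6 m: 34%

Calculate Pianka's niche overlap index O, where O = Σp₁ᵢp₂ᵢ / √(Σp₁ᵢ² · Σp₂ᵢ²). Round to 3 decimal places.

0.749

Convert percentages to proportions (divide by 100).
Σ p₁ᵢp₂ᵢ = 0.0004 + 0.1426 + 0.0042 + 0.1836 = 0.3308
Σp_1ᵢ² = 0.02² + 0.23² + 0.21² + 0.54² = 0.0004 + 0.0529 + 0.0441 + 0.2916 = 0.3890
Σp_2ᵢ² = 0.02² + 0.62² + 0.02² + 0.34² = 0.0004 + 0.3844 + 0.0004 + 0.1156 = 0.5008
O = 0.3308 / √(0.3890 × 0.5008) = 0.3308 / 0.441374 = 0.74948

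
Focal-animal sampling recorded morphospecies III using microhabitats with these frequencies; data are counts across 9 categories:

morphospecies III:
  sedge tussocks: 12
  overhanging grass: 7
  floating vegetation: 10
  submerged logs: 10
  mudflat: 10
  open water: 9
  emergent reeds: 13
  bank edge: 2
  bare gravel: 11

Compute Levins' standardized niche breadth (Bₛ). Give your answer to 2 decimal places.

0.89

Proportions for morphospecies III (n=84): 12/84=0.1429, 7/84=0.0833, 10/84=0.1190, 10/84=0.1190, 10/84=0.1190, 9/84=0.1071, 13/84=0.1548, 2/84=0.0238, 11/84=0.1310
Σpᵢ² = 0.1429² + 0.0833² + 0.1190² + 0.1190² + 0.1190² + 0.1071² + 0.1548² + 0.0238² + 0.1310² = 0.020420 + 0.006939 + 0.014161 + 0.014161 + 0.014161 + 0.011470 + 0.023963 + 0.000566 + 0.017161 = 0.123002
B = 1 / 0.123002 = 8.1299
Bₛ = (B − 1)/(n − 1) = (8.1299 − 1)/(9 − 1) = 7.1299/8 = 0.8912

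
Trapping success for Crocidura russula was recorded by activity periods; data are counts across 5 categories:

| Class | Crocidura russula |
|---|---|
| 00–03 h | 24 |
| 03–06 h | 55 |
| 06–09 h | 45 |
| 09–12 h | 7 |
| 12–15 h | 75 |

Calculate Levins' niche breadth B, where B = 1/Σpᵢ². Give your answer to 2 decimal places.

Proportions for Crocidura russula (n=206): 24/206=0.1165, 55/206=0.2670, 45/206=0.2184, 7/206=0.0340, 75/206=0.3641
Σpᵢ² = 0.1165² + 0.2670² + 0.2184² + 0.0340² + 0.3641² = 0.013572 + 0.071289 + 0.047699 + 0.001156 + 0.132569 = 0.266285
B = 1 / 0.266285 = 3.7554

3.76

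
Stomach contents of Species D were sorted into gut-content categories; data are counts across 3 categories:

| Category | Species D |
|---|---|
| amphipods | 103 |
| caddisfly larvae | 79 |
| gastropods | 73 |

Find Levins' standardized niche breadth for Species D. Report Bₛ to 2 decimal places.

0.97

Proportions for Species D (n=255): 103/255=0.4039, 79/255=0.3098, 73/255=0.2863
Σpᵢ² = 0.4039² + 0.3098² + 0.2863² = 0.163135 + 0.095976 + 0.081968 = 0.341079
B = 1 / 0.341079 = 2.9319
Bₛ = (B − 1)/(n − 1) = (2.9319 − 1)/(3 − 1) = 1.9319/2 = 0.9660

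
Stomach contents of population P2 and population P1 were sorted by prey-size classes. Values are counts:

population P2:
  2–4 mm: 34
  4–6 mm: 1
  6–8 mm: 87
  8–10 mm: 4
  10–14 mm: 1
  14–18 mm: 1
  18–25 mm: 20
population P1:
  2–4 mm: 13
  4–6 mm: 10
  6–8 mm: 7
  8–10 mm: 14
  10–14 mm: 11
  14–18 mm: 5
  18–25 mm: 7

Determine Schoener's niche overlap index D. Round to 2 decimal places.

0.45

Proportions for population P2 (n=148): 34/148=0.2297, 1/148=0.0068, 87/148=0.5878, 4/148=0.0270, 1/148=0.0068, 1/148=0.0068, 20/148=0.1351
Proportions for population P1 (n=67): 13/67=0.1940, 10/67=0.1493, 7/67=0.1045, 14/67=0.2090, 11/67=0.1642, 5/67=0.0746, 7/67=0.1045
Σ|p₁ᵢ − p₂ᵢ| = 0.0357 + 0.1425 + 0.4833 + 0.1820 + 0.1574 + 0.0678 + 0.0306 = 1.0993
D = 1 − ½ × 1.0993 = 1 − 0.54965 = 0.45035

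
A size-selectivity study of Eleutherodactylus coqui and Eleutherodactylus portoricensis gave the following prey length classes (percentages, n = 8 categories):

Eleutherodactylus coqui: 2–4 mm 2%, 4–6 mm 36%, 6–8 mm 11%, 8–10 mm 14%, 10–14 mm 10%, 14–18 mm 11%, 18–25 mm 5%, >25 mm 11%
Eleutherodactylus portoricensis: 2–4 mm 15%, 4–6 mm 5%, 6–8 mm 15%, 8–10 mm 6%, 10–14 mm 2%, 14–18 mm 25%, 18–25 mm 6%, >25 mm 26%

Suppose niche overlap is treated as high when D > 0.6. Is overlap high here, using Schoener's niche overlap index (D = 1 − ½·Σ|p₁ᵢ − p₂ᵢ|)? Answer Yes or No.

No

Convert percentages to proportions (divide by 100).
Σ|p₁ᵢ − p₂ᵢ| = 0.13 + 0.31 + 0.04 + 0.08 + 0.08 + 0.14 + 0.01 + 0.15 = 0.94
D = 1 − ½ × 0.94 = 1 − 0.470 = 0.5300
D = 0.5300 < 0.6 → No.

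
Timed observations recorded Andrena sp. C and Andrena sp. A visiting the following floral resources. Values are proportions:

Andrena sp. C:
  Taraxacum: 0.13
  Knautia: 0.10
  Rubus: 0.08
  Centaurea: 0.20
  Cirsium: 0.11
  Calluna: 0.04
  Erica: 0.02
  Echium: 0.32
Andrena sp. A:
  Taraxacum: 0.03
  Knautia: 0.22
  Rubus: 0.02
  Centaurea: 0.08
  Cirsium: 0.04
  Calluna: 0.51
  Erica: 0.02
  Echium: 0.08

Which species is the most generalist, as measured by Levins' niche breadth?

Andrena sp. C

Σp_Cᵢ² = 0.13² + 0.10² + 0.08² + 0.20² + 0.11² + 0.04² + 0.02² + 0.32² = 0.0169 + 0.0100 + 0.0064 + 0.0400 + 0.0121 + 0.0016 + 0.0004 + 0.1024 = 0.1898
B_C = 1 / 0.1898 = 5.2687
Σp_Aᵢ² = 0.03² + 0.22² + 0.02² + 0.08² + 0.04² + 0.51² + 0.02² + 0.08² = 0.0009 + 0.0484 + 0.0004 + 0.0064 + 0.0016 + 0.2601 + 0.0004 + 0.0064 = 0.3246
B_A = 1 / 0.3246 = 3.0807
Highest B → broadest niche (most generalist): Andrena sp. C (B = 5.27).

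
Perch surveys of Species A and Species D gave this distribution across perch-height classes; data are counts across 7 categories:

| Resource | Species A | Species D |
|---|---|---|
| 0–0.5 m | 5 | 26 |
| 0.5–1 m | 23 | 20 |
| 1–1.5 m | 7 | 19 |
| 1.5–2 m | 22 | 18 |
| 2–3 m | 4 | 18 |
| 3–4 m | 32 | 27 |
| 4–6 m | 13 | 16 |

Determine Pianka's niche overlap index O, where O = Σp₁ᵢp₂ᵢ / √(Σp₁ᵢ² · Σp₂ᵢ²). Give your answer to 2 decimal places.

Proportions for Species A (n=106): 5/106=0.0472, 23/106=0.2170, 7/106=0.0660, 22/106=0.2075, 4/106=0.0377, 32/106=0.3019, 13/106=0.1226
Proportions for Species D (n=144): 26/144=0.1806, 20/144=0.1389, 19/144=0.1319, 18/144=0.1250, 18/144=0.1250, 27/144=0.1875, 16/144=0.1111
Σ p₁ᵢp₂ᵢ = 0.008524 + 0.030141 + 0.008705 + 0.025938 + 0.004713 + 0.056606 + 0.013621 = 0.148248
Σp_1ᵢ² = 0.0472² + 0.2170² + 0.0660² + 0.2075² + 0.0377² + 0.3019² + 0.1226² = 0.002228 + 0.047089 + 0.004356 + 0.043056 + 0.001421 + 0.091144 + 0.015031 = 0.204325
Σp_2ᵢ² = 0.1806² + 0.1389² + 0.1319² + 0.1250² + 0.1250² + 0.1875² + 0.1111² = 0.032616 + 0.019293 + 0.017398 + 0.015625 + 0.015625 + 0.035156 + 0.012343 = 0.148056
O = 0.148248 / √(0.204325 × 0.148056) = 0.148248 / 0.1739297 = 0.8523

0.85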